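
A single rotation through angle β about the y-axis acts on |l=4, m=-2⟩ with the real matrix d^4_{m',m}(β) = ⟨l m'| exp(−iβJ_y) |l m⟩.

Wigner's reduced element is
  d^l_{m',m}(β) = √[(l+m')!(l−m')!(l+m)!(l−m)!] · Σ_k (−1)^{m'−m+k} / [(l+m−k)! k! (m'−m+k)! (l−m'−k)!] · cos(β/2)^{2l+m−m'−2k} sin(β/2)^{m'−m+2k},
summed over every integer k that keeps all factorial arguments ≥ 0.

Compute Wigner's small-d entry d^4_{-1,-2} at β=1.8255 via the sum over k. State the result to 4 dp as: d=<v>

d^4_{-1,-2}(β=1.8255) via Wigner's sum:
c=cos(1.8255/2)=0.611572, s=sin(1.8255/2)=0.791189; N=√[6·120·2·720]=1018.233765
k: max(0,(-2)−(-1))=0 … min(4+(-2),4−(-1))=2
  k=0: (−1)^1·1018.2338/(240)·0.6116^7·0.7912^1 = -0.107412
  k=1: (−1)^2·1018.2338/(48)·0.6116^5·0.7912^3 = +0.898846
  k=2: (−1)^3·1018.2338/(72)·0.6116^3·0.7912^5 = -1.002902
d^4_{-1,-2}(1.8255) = -0.107412 +0.898846 -1.002902 = -0.211467

d=-0.2115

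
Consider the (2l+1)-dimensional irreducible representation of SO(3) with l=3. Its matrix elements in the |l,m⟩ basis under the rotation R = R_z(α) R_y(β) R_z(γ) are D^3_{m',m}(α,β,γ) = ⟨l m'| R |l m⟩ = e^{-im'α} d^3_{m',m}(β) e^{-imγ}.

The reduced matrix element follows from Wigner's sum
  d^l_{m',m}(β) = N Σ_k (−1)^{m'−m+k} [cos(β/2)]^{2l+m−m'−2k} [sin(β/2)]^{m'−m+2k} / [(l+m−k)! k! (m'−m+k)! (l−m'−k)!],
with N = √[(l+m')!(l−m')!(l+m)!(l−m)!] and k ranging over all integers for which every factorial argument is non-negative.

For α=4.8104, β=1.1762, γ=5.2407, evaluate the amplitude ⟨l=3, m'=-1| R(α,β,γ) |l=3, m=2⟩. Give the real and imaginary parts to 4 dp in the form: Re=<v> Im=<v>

Re=0.3958 Im=0.2780

First d^3_{-1,2}(β=1.1762), then the phase factors e^{-i(-1)α} and e^{-i(2)γ}:
c=cos(1.1762/2)=0.831996, s=sin(1.1762/2)=0.554781; N=√[2·24·120·1]=75.894664
The bounds max(0,m−m')=3 and min(l+m,l−m')=4 give 2 terms
  k=3: (−1)^0·75.8947/(12)·0.8320^3·0.5548^3 = +0.621956
  k=4: (−1)^1·75.8947/(24)·0.8320^1·0.5548^5 = -0.138271
d^3_{-1,2}(1.1762) = +0.621956 -0.138271 = +0.483685
D = (+0.097854-0.995201i)·(+0.483685)·(-0.491816+0.870699i) = +0.395845+0.277953i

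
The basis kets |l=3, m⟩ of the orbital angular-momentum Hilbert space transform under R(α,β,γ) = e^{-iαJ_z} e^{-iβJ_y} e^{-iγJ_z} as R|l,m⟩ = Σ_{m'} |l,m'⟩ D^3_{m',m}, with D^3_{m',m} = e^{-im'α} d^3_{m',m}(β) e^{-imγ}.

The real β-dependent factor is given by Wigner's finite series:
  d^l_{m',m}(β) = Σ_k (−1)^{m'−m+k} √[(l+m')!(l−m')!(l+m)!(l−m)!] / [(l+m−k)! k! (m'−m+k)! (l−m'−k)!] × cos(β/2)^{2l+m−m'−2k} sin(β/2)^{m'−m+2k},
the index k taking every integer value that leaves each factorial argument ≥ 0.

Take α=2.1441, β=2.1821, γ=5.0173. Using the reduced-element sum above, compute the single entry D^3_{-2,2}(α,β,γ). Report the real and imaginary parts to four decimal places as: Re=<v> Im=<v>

D^3_{-2,2}(2.1441,2.1821,5.0173) = e^{-i·-2·2.1441}·d^3_{-2,2}(2.1821)·e^{-i·2·5.0173}. Compute d first:
With c≡cos(β/2)=0.461554 and s≡sin(β/2)=0.887112, N=[1·120·120·1]^{1/2}=120.000000
The bounds max(0,m−m')=4 and min(l+m,l−m')=5 give 2 terms
  k=4: (−1)^0·120.0000/(24)·0.4616^2·0.8871^4 = +0.659674
  k=5: (−1)^1·120.0000/(120)·0.4616^0·0.8871^6 = -0.487384
d^3_{-2,2}(2.1821) = +0.659674 -0.487384 = +0.172290
Phases: e^{-i·(-2)·2.1441}=-0.411582-0.911373i, e^{-i·(2)·5.0173}=-0.819750+0.572722i ⇒ D=+0.148059+0.088105i

Re=0.1481 Im=0.0881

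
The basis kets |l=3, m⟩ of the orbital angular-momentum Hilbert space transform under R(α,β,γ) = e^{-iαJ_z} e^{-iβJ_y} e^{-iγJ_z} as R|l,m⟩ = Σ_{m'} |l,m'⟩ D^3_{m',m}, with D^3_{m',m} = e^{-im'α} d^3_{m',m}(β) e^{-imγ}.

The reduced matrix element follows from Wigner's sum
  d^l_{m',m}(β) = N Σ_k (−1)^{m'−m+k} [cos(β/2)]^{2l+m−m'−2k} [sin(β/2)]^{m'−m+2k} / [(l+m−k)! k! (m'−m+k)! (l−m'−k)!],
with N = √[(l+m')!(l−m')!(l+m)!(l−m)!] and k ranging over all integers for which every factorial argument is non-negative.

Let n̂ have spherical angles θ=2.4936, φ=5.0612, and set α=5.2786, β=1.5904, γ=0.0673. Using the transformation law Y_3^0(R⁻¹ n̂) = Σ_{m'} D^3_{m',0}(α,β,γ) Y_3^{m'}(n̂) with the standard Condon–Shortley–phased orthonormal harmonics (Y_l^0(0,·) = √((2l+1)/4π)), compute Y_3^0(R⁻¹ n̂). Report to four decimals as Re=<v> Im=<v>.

Need the full column D^3_{m',0} for m'=−3..3 at α=5.2786, β=1.5904, γ=0.0673.
cos(β/2)=0.700142, sin(β/2)=0.714004
d^3_{-3,0}: single k=3 term ⇒ +0.558695;  D = -0.554136-0.071227i
d^3_{-2,0}: k∈[2..3] ⇒ +0.670974 -0.697806 = -0.026831;  D = +0.011389+0.024294i
d^3_{-1,0}: k∈[1..3] ⇒ +0.416123 -1.298289 +0.450069 = -0.432098;  D = -0.231794+0.364664i
d^3_{0,0}: k∈[0..3] ⇒ +0.117792 -1.102523 +1.146612 -0.132496 = +0.029385;  D = +0.029385+0.000000i
d^3_{1,0}: k∈[0..2] ⇒ -0.416123 +1.298289 -0.450069 = +0.432098;  D = +0.231794+0.364664i
d^3_{2,0}: k∈[0..1] ⇒ +0.670974 -0.697806 = -0.026831;  D = +0.011389-0.024294i
d^3_{3,0}: single k=0 term ⇒ -0.558695;  D = +0.554136-0.071227i
Y_3^{m'}(θ=2.4936,φ=5.0612) and Σ D·Y over m':
  (-0.5541-0.0712i)·(-0.0794-0.0459i)  (+0.0114+0.0243i)·(+0.2275-0.1907i)  (-0.2318+0.3647i)·(+0.1452+0.3993i)  (+0.0294+0.0000i)·(-0.0531+0.0000i)  (+0.2318+0.3647i)·(-0.1452+0.3993i)  (+0.0114-0.0243i)·(+0.2275+0.1907i)  (+0.5541-0.0712i)·(+0.0794-0.0459i)
Y_3^0(R⁻¹ n̂) = -0.264222+0.000000i

Re=-0.2642 Im=0.0000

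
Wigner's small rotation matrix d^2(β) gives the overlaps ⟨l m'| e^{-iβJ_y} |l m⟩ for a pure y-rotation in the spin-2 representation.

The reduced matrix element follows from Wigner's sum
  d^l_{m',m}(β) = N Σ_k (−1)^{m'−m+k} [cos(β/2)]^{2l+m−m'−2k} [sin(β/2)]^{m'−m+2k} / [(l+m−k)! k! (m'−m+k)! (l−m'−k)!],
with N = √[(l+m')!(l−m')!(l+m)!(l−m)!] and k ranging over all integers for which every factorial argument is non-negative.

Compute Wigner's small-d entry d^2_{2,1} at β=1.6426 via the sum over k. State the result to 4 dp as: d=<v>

d=-0.4629

d^2_{2,1}(β=1.6426) via Wigner's sum:
Half-angle: c=0.681270, s=0.732032. N=√(24·1·6·1)=12.000000
k: max(0,(1)−(2))=0 … min(2+(1),2−(2))=0
  k=0: (−1)^1·12.0000/(6)·0.6813^3·0.7320^1 = -0.462933
d^2_{2,1}(1.6426) = -0.462933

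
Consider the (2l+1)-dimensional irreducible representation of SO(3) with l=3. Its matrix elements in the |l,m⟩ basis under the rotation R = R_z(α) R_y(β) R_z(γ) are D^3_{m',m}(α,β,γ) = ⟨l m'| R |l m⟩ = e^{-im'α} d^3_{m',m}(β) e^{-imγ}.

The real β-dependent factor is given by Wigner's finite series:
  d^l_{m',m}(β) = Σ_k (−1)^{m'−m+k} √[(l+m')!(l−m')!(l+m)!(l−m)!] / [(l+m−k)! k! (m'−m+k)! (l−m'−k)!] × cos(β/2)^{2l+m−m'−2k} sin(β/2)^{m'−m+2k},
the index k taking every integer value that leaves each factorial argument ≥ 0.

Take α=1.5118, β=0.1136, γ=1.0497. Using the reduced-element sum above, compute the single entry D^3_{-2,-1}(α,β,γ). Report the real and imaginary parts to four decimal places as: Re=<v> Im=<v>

Re=-0.1055 Im=-0.1420

First d^3_{-2,-1}(β=0.1136), then the phase factors e^{-i(-2)α} and e^{-i(-1)γ}:
Half-angle: c=0.998387, s=0.056769. N=√(1·120·2·24)=75.894664
k: max(0,(-1)−(-2))=1 … min(3+(-1),3−(-2))=2
  k=1: (−1)^0·75.8947/(24)·0.9984^5·0.0568^1 = +0.178078
  k=2: (−1)^1·75.8947/(12)·0.9984^3·0.0568^3 = -0.001152
d^3_{-2,-1}(0.1136) = +0.178078 -0.001152 = +0.176926
D = (-0.993047+0.117719i)·(+0.176926)·(+0.497831+0.867274i) = -0.105530-0.142008i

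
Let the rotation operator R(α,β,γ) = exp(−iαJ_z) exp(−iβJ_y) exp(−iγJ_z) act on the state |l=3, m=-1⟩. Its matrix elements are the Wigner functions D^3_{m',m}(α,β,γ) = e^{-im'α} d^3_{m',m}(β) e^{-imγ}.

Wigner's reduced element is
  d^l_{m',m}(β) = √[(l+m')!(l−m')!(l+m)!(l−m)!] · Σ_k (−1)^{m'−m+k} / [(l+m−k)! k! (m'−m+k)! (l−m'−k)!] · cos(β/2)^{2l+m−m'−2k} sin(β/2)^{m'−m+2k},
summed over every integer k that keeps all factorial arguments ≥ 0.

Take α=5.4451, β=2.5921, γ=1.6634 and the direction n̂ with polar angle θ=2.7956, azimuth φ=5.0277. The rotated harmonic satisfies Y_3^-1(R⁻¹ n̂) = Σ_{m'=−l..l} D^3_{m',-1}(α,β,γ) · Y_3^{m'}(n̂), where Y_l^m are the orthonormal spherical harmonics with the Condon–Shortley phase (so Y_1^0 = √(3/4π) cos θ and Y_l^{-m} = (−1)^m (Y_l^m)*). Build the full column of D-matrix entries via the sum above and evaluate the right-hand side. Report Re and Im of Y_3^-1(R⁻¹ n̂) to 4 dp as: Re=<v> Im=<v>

Re=-0.1861 Im=0.2514

Need the full column D^3_{m',-1} for m'=−3..3 at α=5.4451, β=2.5921, γ=1.6634.
cos(β/2)=0.271303, sin(β/2)=0.962494
d^3_{-3,-1}: single k=2 term ⇒ +0.019438;  D = +0.012816-0.014615i
d^3_{-2,-1}: k∈[1..2] ⇒ +0.004474 -0.112613 = -0.108139;  D = -0.108130+0.001381i
d^3_{-1,-1}: k∈[0..2] ⇒ +0.000399 -0.040152 +0.379011 = +0.339258;  D = +0.230128+0.249274i
d^3_{0,-1}: k∈[0..2] ⇒ -0.004901 +0.185041 -0.776310 = -0.596169;  D = +0.055129-0.593615i
d^3_{1,-1}: k∈[0..2] ⇒ +0.030114 -0.505348 +0.795039 = +0.319804;  D = -0.256493+0.191013i
d^3_{2,-1}: k∈[0..1] ⇒ -0.112613 +0.708671 = +0.596058;  D = -0.584415-0.117237i
d^3_{3,-1}: single k=0 term ⇒ +0.244651;  D = -0.124677-0.210499i
Y_3^{m'}(θ=2.7956,φ=5.0277) and Σ D·Y over m':
  (+0.0128-0.0146i)·(-0.0132-0.0095i)  (-0.1081+0.0014i)·(+0.0893-0.0652i)  (+0.2301+0.2493i)·(+0.1164+0.3569i)  (+0.0551-0.5936i)·(-0.5002+0.0000i)  (-0.2565+0.1910i)·(-0.1164+0.3569i)  (-0.5844-0.1172i)·(+0.0893+0.0652i)  (-0.1247-0.2105i)·(+0.0132-0.0095i)
Y_3^-1(R⁻¹ n̂) = -0.186128+0.251406i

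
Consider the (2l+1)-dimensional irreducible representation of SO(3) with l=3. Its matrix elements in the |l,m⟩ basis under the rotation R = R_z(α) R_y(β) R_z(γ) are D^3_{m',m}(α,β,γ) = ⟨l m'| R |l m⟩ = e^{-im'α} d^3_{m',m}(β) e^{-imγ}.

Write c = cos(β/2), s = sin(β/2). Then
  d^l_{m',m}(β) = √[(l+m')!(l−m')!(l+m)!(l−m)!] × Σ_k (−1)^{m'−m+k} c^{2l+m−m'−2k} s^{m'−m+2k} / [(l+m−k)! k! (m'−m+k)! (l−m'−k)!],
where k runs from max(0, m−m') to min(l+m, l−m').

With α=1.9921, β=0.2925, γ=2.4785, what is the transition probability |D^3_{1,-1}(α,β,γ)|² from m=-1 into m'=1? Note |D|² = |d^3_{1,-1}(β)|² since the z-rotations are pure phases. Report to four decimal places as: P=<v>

First d^3_{1,-1}(β=0.2925), then the phase factors e^{-i(1)α} and e^{-i(-1)γ}:
With c≡cos(β/2)=0.989325 and s≡sin(β/2)=0.145729, N=[24·2·2·24]^{1/2}=48.000000
The bounds max(0,m−m')=0 and min(l+m,l−m')=2 give 3 terms
  k=0: (−1)^2·48.0000/(8)·0.9893^4·0.1457^2 = +0.122067
  k=1: (−1)^3·48.0000/(6)·0.9893^2·0.1457^4 = -0.003531
  k=2: (−1)^4·48.0000/(48)·0.9893^0·0.1457^6 = +0.000010
d^3_{1,-1}(0.2925) = +0.122067 -0.003531 +0.000010 = +0.118545
|D^3_{1,-1}|² = |d^3_{1,-1}(β)|² = (+0.118545)² = 0.014053 (the z-rotation phases have unit modulus)

P=0.0141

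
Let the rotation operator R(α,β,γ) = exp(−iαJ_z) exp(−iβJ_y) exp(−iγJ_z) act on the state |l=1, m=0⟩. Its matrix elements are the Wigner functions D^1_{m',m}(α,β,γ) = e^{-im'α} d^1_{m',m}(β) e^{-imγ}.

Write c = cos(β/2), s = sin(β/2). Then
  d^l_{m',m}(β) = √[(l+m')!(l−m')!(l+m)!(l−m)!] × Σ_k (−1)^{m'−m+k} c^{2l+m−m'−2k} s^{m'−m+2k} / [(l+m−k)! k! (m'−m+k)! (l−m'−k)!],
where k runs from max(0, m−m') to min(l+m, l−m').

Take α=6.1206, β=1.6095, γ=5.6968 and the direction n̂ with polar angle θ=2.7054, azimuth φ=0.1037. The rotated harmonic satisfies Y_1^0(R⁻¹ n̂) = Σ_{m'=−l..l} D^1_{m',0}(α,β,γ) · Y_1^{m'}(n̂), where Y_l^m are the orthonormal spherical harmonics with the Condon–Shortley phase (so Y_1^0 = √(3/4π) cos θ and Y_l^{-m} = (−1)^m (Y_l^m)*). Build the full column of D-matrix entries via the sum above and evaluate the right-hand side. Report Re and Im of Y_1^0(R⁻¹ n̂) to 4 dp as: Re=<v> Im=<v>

Re=0.2161 Im=0.0000

Need the full column D^1_{m',0} for m'=−1..1 at α=6.1206, β=1.6095, γ=5.6968.
cos(β/2)=0.693291, sin(β/2)=0.720657
d^1_{-1,0}: single k=1 term ⇒ +0.706577;  D = +0.697259-0.114374i
d^1_{0,0}: k∈[0..1] ⇒ +0.480653 -0.519347 = -0.038694;  D = -0.038694+0.000000i
d^1_{1,0}: single k=0 term ⇒ -0.706577;  D = -0.697259-0.114374i
Y_1^{m'}(θ=2.7054,φ=0.1037) and Σ D·Y over m':
  (+0.6973-0.1144i)·(+0.1452-0.0151i)  (-0.0387+0.0000i)·(-0.4429+0.0000i)  (-0.6973-0.1144i)·(-0.1452-0.0151i)
Y_1^0(R⁻¹ n̂) = +0.216141+0.000000i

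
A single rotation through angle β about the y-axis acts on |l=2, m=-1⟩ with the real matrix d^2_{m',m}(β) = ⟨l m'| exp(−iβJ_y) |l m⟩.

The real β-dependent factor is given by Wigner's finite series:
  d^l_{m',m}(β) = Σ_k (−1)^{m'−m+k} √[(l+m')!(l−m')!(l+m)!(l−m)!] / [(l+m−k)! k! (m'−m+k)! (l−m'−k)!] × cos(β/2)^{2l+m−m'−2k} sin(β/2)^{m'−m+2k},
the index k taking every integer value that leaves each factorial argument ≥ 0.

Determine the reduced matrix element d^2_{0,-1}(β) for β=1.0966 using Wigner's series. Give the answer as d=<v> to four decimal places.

d^2_{0,-1}(β=1.0966) via Wigner's sum:
Half-angle: c=0.853412, s=0.521237. N=√(2·2·1·6)=4.898979
k: max(0,(-1)−(0))=0 … min(2+(-1),2−(0))=1
  k=0: (−1)^1·4.8990/(2)·0.8534^3·0.5212^1 = -0.793573
  k=1: (−1)^2·4.8990/(2)·0.8534^1·0.5212^3 = +0.296033
d^2_{0,-1}(1.0966) = -0.793573 +0.296033 = -0.497540

d=-0.4975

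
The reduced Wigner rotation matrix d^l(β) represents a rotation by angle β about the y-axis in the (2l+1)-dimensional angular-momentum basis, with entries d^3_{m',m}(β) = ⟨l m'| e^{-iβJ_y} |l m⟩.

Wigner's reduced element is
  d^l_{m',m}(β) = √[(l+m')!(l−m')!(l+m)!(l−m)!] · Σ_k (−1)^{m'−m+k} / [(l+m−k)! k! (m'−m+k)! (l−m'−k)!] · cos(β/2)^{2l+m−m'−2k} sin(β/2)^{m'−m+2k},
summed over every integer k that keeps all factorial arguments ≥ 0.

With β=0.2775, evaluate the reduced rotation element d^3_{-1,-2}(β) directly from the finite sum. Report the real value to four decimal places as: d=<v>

d=-0.4005

d^3_{-1,-2}(β=0.2775) via Wigner's sum:
With c≡cos(β/2)=0.990390 and s≡sin(β/2)=0.138305, N=[2·24·1·120]^{1/2}=75.894664
k∈{0,1} keeps every argument non-negative
  k=0: (−1)^1·75.8947/(24)·0.9904^5·0.1383^1 = -0.416744
  k=1: (−1)^2·75.8947/(12)·0.9904^3·0.1383^3 = +0.016254
d^3_{-1,-2}(0.2775) = -0.416744 +0.016254 = -0.400490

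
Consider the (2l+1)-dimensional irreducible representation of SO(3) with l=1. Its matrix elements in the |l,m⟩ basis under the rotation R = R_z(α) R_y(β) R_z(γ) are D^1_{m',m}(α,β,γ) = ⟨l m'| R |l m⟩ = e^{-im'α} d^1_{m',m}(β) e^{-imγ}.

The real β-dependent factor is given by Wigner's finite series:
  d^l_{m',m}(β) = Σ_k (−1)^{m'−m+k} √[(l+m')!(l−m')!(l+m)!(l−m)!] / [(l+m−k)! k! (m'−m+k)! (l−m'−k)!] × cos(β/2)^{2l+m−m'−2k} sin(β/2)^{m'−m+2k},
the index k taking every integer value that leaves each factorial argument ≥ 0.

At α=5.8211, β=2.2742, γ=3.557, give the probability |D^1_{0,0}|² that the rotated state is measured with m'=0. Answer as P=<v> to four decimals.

P=0.4184

First d^1_{0,0}(β=2.2742), then the phase factors e^{-i(0)α} and e^{-i(0)γ}:
c=cos(2.2742/2)=0.420228, s=sin(2.2742/2)=0.907419; N=√[1·1·1·1]=1.000000
k∈{0,1} keeps every argument non-negative
  k=0: (−1)^0·1.0000/(1)·0.4202^2·0.9074^0 = +0.176591
  k=1: (−1)^1·1.0000/(1)·0.4202^0·0.9074^2 = -0.823409
d^1_{0,0}(2.2742) = +0.176591 -0.823409 = -0.646817
|D^1_{0,0}|² = |d^1_{0,0}(β)|² = (-0.646817)² = 0.418373 (the z-rotation phases have unit modulus)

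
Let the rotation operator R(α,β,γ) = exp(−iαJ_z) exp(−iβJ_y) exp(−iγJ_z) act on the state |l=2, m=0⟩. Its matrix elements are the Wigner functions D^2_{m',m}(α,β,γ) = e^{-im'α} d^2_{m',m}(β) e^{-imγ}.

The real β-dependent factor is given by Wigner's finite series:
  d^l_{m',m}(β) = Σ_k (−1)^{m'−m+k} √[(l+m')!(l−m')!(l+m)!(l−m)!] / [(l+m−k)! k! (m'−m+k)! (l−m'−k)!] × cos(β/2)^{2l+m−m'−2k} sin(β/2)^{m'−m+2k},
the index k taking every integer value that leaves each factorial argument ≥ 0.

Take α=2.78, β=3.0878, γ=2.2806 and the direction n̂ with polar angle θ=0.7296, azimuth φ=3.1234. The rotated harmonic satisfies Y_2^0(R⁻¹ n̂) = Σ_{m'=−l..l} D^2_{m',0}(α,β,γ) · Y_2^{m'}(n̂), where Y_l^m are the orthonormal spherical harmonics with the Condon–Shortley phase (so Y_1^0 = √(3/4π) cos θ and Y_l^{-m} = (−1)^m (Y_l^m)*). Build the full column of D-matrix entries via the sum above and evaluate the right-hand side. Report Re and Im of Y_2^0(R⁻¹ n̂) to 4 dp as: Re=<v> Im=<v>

Need the full column D^2_{m',0} for m'=−2..2 at α=2.78, β=3.0878, γ=2.2806.
cos(β/2)=0.026893, sin(β/2)=0.999638
d^2_{-2,0}: single k=2 term ⇒ +0.001770;  D = +0.001327-0.001172i
d^2_{-1,0}: k∈[1..2] ⇒ +0.000048 -0.065803 = -0.065755;  D = +0.061503-0.023262i
d^2_{0,0}: k∈[0..2] ⇒ +0.000001 -0.002891 +0.998554 = +0.995664;  D = +0.995664+0.000000i
d^2_{1,0}: k∈[0..1] ⇒ -0.000048 +0.065803 = +0.065755;  D = -0.061503-0.023262i
d^2_{2,0}: single k=0 term ⇒ +0.001770;  D = +0.001327+0.001172i
Y_2^{m'}(θ=0.7296,φ=3.1234) and Σ D·Y over m':
  (+0.0013-0.0012i)·(+0.1715+0.0062i)  (+0.0615-0.0233i)·(-0.3838-0.0070i)  (+0.9957+0.0000i)·(+0.2104+0.0000i)  (-0.0615-0.0233i)·(+0.3838-0.0070i)  (+0.0013+0.0012i)·(+0.1715-0.0062i)
Y_2^0(R⁻¹ n̂) = +0.162403+0.000000i

Re=0.1624 Im=0.0000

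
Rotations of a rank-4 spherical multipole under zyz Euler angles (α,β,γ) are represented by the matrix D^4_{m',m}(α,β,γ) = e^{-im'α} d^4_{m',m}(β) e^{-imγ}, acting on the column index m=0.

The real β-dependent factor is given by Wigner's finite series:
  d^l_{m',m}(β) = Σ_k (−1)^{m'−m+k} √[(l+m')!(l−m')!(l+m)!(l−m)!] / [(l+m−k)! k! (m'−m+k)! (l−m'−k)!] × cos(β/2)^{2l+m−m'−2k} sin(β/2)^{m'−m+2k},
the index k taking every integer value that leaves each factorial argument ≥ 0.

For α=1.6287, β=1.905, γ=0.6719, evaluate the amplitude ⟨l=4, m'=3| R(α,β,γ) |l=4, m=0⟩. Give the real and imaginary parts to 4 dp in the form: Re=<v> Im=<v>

Re=0.0707 Im=0.4028

Split into d^4_{3,0}(β=1.905) × two z-phases.
With c≡cos(β/2)=0.579648 and s≡sin(β/2)=0.814867, N=[5040·1·24·24]^{1/2}=1703.830978
k∈{0,1} keeps every argument non-negative
  k=0: (−1)^3·1703.8310/(144)·0.5796^5·0.8149^3 = -0.418934
  k=1: (−1)^4·1703.8310/(144)·0.5796^3·0.8149^5 = +0.827924
d^4_{3,0}(1.905) = -0.418934 +0.827924 = +0.408991
Attach z-rotation phases: D = e^{-i(3)(1.6287)}·(+0.408991)·e^{-i(0)(0.6719)} = +0.070689+0.402835i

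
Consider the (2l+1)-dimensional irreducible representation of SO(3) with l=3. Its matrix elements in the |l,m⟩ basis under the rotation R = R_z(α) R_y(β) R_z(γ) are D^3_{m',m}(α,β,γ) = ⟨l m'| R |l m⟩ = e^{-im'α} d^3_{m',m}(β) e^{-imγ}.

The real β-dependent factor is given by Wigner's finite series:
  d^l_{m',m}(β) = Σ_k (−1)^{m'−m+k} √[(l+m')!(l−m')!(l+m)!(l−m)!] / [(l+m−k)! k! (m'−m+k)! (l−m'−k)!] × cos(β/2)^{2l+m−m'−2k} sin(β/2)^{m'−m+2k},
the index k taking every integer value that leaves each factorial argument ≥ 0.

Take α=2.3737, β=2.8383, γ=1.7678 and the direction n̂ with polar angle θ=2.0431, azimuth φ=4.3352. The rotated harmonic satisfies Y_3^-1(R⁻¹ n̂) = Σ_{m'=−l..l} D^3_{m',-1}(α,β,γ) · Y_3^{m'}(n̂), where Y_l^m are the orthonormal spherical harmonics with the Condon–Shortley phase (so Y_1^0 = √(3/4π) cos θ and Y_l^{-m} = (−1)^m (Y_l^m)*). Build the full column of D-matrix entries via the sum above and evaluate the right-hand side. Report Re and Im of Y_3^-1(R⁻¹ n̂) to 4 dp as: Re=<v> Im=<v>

Need the full column D^3_{m',-1} for m'=−3..3 at α=2.3737, β=2.8383, γ=1.7678.
cos(β/2)=0.151066, sin(β/2)=0.988524
d^3_{-3,-1}: single k=2 term ⇒ +0.001971;  D = -0.001695+0.001006i
d^3_{-2,-1}: k∈[1..2] ⇒ +0.000246 -0.021062 = -0.020816;  D = -0.020258-0.004786i
d^3_{-1,-1}: k∈[0..2] ⇒ +0.000012 -0.004071 +0.130747 = +0.126688;  D = -0.068459-0.106598i
d^3_{0,-1}: k∈[0..2] ⇒ -0.000269 +0.034608 -0.493960 = -0.459622;  D = +0.089963-0.450732i
d^3_{1,-1}: k∈[0..2] ⇒ +0.003053 -0.174329 +0.933088 = +0.761812;  D = +0.626202-0.433854i
d^3_{2,-1}: k∈[0..1] ⇒ -0.021062 +0.450922 = +0.429861;  D = -0.424233-0.069330i
d^3_{3,-1}: single k=0 term ⇒ +0.084397;  D = +0.050463+0.067648i
Y_3^{m'}(θ=2.0431,φ=4.3352) and Σ D·Y over m':
  (-0.0017+0.0010i)·(+0.2667-0.1253i)  (-0.0203-0.0048i)·(+0.2687+0.2525i)  (-0.0685-0.1066i)·(-0.0037+0.0093i)  (+0.0900-0.4507i)·(+0.3336+0.0000i)  (+0.6262-0.4339i)·(+0.0037+0.0093i)  (-0.4242-0.0693i)·(+0.2687-0.2525i)  (+0.0505+0.0676i)·(-0.2667-0.1253i)
Y_3^-1(R⁻¹ n̂) = -0.103411-0.088175i

Re=-0.1034 Im=-0.0882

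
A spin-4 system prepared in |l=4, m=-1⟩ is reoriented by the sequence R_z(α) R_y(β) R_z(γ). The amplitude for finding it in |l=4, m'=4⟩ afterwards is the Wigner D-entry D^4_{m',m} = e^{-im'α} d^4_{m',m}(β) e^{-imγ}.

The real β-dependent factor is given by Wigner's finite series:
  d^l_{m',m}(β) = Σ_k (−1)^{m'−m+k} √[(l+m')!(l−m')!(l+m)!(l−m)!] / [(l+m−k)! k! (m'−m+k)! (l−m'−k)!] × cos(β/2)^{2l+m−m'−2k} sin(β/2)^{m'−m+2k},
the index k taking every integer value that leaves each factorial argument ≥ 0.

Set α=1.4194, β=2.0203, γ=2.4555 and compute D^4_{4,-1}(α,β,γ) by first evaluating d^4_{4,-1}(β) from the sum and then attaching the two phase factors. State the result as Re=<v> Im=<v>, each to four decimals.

Re=0.4886 Im=-0.0394

D^4_{4,-1}(1.4194,2.0203,2.4555) = e^{-i·4·1.4194}·d^4_{4,-1}(2.0203)·e^{-i·-1·2.4555}. Compute d first:
c=cos(2.0203/2)=0.531734, s=sin(2.0203/2)=0.846912; N=√[40320·1·6·120]=5387.986637
Admissible k: 0..0 (factorial args all ≥0)
  k=0: (−1)^5·5387.9866/(720)·0.5317^3·0.8469^5 = -0.490193
d^4_{4,-1}(2.0203) = -0.490193
D = (+0.822169+0.569243i)·(-0.490193)·(-0.773727+0.633519i) = +0.488605-0.039422i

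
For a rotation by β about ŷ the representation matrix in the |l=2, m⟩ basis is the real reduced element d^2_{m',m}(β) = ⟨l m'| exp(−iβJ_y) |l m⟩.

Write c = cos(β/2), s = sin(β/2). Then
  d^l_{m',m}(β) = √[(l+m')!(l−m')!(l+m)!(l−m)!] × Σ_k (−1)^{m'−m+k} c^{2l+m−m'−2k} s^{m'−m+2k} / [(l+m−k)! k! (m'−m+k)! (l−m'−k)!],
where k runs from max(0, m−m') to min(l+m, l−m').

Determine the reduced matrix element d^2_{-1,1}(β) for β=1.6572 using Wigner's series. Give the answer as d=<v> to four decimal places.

d^2_{-1,1}(β=1.6572) via Wigner's sum:
c=cos(1.6572/2)=0.675908, s=sin(1.6572/2)=0.736986; N=√[1·6·6·1]=6.000000
k: max(0,(1)−(-1))=2 … min(2+(1),2−(-1))=3
  k=2: (−1)^0·6.0000/(2)·0.6759^2·0.7370^2 = +0.744415
  k=3: (−1)^1·6.0000/(6)·0.6759^0·0.7370^4 = -0.295010
d^2_{-1,1}(1.6572) = +0.744415 -0.295010 = +0.449405

d=0.4494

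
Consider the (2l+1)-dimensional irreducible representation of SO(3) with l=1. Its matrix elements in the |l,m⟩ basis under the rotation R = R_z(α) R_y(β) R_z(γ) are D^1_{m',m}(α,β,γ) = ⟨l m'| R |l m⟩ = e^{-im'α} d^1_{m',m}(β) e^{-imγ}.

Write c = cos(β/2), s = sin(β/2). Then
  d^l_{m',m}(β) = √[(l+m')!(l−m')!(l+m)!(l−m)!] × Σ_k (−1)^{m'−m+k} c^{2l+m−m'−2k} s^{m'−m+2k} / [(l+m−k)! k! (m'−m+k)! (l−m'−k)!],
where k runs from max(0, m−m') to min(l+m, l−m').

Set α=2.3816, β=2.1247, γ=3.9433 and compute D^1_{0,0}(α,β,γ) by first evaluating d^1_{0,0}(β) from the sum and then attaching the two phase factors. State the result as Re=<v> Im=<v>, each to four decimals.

Re=-0.5260 Im=0.0000

Split into d^1_{0,0}(β=2.1247) × two z-phases.
c=cos(2.1247/2)=0.486821, s=sin(2.1247/2)=0.873502; N=√[1·1·1·1]=1.000000
The bounds max(0,m−m')=0 and min(l+m,l−m')=1 give 2 terms
  k=0: (−1)^0·1.0000/(1)·0.4868^2·0.8735^0 = +0.236994
  k=1: (−1)^1·1.0000/(1)·0.4868^0·0.8735^2 = -0.763006
d^1_{0,0}(2.1247) = +0.236994 -0.763006 = -0.526011
Phases: e^{-i·(0)·2.3816}=+1.000000+0.000000i, e^{-i·(0)·3.9433}=+1.000000+0.000000i ⇒ D=-0.526011+0.000000i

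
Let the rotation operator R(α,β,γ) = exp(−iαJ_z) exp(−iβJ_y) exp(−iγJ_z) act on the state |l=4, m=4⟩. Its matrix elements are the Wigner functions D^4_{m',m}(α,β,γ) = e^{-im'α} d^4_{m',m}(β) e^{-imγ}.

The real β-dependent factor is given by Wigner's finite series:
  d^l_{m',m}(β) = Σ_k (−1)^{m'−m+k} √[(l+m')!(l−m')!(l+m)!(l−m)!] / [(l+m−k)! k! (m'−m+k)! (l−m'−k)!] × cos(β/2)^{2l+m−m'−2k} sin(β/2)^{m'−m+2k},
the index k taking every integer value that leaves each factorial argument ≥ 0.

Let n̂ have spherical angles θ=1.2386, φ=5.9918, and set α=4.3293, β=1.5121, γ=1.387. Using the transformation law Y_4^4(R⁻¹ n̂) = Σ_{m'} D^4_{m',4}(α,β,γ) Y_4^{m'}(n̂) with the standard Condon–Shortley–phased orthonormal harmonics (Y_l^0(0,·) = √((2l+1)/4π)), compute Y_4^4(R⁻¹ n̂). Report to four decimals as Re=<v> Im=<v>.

Re=-0.2162 Im=0.3815

Need the full column D^4_{m',4} for m'=−4..4 at α=4.3293, β=1.5121, γ=1.387.
cos(β/2)=0.727552, sin(β/2)=0.686053
d^4_{-4,4}: single k=8 term ⇒ +0.049075;  D = +0.034290-0.035107i
d^4_{-3,4}: single k=7 term ⇒ +0.147202;  D = +0.059226+0.134761i
d^4_{-2,4}: single k=6 term ⇒ +0.292047;  D = -0.291907+0.009050i
d^4_{-1,4}: single k=5 term ⇒ +0.438000;  D = +0.151051-0.411129i
d^4_{0,4}: single k=4 term ⇒ +0.519320;  D = +0.385183+0.348321i
d^4_{1,4}: single k=3 term ⇒ +0.492590;  D = -0.443010+0.215378i
d^4_{2,4}: single k=2 term ⇒ +0.369383;  D = -0.025627-0.368493i
d^4_{3,4}: single k=1 term ⇒ +0.209387;  D = +0.199171+0.064604i
d^4_{4,4}: single k=0 term ⇒ +0.078507;  D = -0.050380+0.060210i
Y_4^{m'}(θ=1.2386,φ=5.9918) and Σ D·Y over m':
  (+0.0343-0.0351i)·(+0.1393+0.3248i)  (+0.0592+0.1348i)·(+0.2213+0.2645i)  (-0.2919+0.0090i)·(-0.0638-0.0420i)  (+0.1511-0.4111i)·(-0.3151-0.0945i)  (+0.3852+0.3483i)·(+0.0217+0.0000i)  (-0.4430+0.2154i)·(+0.3151-0.0945i)  (-0.0256-0.3685i)·(-0.0638+0.0420i)  (+0.1992+0.0646i)·(-0.2213+0.2645i)  (-0.0504+0.0602i)·(+0.1393-0.3248i)
Y_4^4(R⁻¹ n̂) = -0.216179+0.381548i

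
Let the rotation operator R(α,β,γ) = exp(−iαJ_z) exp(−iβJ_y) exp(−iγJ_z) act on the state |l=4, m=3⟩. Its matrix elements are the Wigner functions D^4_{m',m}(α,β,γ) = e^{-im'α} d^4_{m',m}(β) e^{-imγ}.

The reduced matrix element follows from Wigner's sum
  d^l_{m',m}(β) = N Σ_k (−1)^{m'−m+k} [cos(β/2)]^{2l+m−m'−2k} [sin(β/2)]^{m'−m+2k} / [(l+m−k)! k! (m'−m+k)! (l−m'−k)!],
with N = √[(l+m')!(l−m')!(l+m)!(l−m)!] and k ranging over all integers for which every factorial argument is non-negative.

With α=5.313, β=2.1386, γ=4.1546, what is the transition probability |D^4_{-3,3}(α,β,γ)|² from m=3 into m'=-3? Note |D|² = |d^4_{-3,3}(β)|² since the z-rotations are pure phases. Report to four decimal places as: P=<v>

Split into d^4_{-3,3}(β=2.1386) × two z-phases.
c=cos(2.1386/2)=0.480738, s=sin(2.1386/2)=0.876864; N=√[1·5040·5040·1]=5040.000000
k∈{6,7} keeps every argument non-negative
  k=6: (−1)^0·5040.0000/(720)·0.4807^2·0.8769^6 = +0.735376
  k=7: (−1)^1·5040.0000/(5040)·0.4807^0·0.8769^8 = -0.349509
d^4_{-3,3}(2.1386) = +0.735376 -0.349509 = +0.385866
|D^4_{-3,3}|² = |d^4_{-3,3}(β)|² = (+0.385866)² = 0.148893 (the z-rotation phases have unit modulus)

P=0.1489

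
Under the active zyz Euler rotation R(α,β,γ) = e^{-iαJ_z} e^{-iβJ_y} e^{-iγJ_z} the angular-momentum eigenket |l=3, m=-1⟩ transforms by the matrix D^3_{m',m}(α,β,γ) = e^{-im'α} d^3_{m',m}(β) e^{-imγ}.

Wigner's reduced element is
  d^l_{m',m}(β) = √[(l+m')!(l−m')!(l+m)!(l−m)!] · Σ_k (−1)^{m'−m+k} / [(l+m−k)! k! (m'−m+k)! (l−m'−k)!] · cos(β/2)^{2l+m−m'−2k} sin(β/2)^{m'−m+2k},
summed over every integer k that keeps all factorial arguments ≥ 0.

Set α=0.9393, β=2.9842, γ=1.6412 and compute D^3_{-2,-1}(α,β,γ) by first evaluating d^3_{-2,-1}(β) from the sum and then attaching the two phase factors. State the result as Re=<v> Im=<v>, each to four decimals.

Re=0.0028 Im=0.0011

First d^3_{-2,-1}(β=2.9842), then the phase factors e^{-i(-2)α} and e^{-i(-1)γ}:
With c≡cos(β/2)=0.078615 and s≡sin(β/2)=0.996905, N=[1·120·2·24]^{1/2}=75.894664
k∈{1,2} keeps every argument non-negative
  k=1: (−1)^0·75.8947/(24)·0.0786^5·0.9969^1 = +0.000009
  k=2: (−1)^1·75.8947/(12)·0.0786^3·0.9969^3 = -0.003044
d^3_{-2,-1}(2.9842) = +0.000009 -0.003044 = -0.003035
D = (-0.302966+0.953001i)·(-0.003035)·(-0.070346+0.997523i) = +0.002821+0.001121i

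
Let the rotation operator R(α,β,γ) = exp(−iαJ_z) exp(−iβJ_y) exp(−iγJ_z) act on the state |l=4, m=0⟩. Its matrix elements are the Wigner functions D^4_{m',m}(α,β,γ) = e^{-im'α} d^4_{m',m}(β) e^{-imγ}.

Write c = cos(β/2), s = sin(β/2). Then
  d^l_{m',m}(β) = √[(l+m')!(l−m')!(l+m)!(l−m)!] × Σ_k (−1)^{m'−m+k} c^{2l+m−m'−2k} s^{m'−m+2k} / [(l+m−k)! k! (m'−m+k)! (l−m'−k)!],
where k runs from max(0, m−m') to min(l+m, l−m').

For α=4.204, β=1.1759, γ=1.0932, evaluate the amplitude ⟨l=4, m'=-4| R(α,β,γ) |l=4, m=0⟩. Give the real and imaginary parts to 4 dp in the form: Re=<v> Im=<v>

Re=-0.1695 Im=-0.3397

D^4_{-4,0}(4.204,1.1759,1.0932) = e^{-i·-4·4.204}·d^4_{-4,0}(1.1759)·e^{-i·0·1.0932}. Compute d first:
Half-angle: c=0.832079, s=0.554656. N=√(1·40320·24·24)=4819.161753
The bounds max(0,m−m')=4 and min(l+m,l−m')=4 give 1 term
  k=4: (−1)^0·4819.1618/(576)·0.8321^4·0.5547^4 = +0.379581
d^4_{-4,0}(1.1759) = +0.379581
D = (-0.446419-0.894824i)·(+0.379581)·(+1.000000+0.000000i) = -0.169452-0.339658i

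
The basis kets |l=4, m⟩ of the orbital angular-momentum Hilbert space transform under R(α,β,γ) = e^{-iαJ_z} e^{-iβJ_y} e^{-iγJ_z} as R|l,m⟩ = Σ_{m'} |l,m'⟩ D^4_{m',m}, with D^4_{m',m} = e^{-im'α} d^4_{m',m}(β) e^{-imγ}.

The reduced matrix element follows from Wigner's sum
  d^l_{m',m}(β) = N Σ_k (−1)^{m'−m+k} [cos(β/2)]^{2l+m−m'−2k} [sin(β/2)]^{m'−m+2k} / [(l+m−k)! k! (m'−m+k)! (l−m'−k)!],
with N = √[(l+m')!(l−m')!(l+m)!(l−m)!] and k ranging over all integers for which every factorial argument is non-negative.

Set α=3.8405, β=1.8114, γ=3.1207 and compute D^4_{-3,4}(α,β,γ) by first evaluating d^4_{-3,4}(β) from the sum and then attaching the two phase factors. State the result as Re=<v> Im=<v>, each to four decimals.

First d^4_{-3,4}(β=1.8114), then the phase factors e^{-i(-3)α} and e^{-i(4)γ}:
With c≡cos(β/2)=0.617135 and s≡sin(β/2)=0.786857, N=[1·5040·40320·1]^{1/2}=14255.272709
Admissible k: 7..7 (factorial args all ≥0)
  k=7: (−1)^0·14255.2727/(5040)·0.6171^1·0.7869^7 = +0.325985
d^4_{-3,4}(1.8114) = +0.325985
D = (+0.502014-0.864860i)·(+0.325985)·(+0.996510+0.083473i) = +0.186611-0.267287i

Re=0.1866 Im=-0.2673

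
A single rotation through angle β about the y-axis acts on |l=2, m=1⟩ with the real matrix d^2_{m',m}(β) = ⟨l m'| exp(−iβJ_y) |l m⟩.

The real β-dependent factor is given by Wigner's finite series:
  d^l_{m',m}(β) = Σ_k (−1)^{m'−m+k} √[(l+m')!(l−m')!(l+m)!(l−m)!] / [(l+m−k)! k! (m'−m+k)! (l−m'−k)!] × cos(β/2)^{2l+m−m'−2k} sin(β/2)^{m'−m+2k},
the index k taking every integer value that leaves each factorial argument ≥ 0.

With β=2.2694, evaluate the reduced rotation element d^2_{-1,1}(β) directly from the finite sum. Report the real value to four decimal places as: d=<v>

d^2_{-1,1}(β=2.2694) via Wigner's sum:
c=cos(2.2694/2)=0.422404, s=sin(2.2694/2)=0.906407; N=√[1·6·6·1]=6.000000
The bounds max(0,m−m')=2 and min(l+m,l−m')=3 give 2 terms
  k=2: (−1)^0·6.0000/(2)·0.4224^2·0.9064^2 = +0.439769
  k=3: (−1)^1·6.0000/(6)·0.4224^0·0.9064^4 = -0.674985
d^2_{-1,1}(2.2694) = +0.439769 -0.674985 = -0.235215

d=-0.2352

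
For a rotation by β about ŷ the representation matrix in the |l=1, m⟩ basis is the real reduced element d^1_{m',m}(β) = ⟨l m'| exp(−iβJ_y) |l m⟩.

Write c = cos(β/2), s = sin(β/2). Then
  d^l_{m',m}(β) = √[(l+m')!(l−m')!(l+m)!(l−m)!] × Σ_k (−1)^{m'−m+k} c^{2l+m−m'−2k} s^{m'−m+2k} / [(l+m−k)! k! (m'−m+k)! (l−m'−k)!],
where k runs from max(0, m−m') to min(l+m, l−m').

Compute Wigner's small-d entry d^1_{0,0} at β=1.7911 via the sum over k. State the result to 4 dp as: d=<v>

d=-0.2185

d^1_{0,0}(β=1.7911) via Wigner's sum:
Half-angle: c=0.625090, s=0.780553. N=√(1·1·1·1)=1.000000
The bounds max(0,m−m')=0 and min(l+m,l−m')=1 give 2 terms
  k=0: (−1)^0·1.0000/(1)·0.6251^2·0.7806^0 = +0.390737
  k=1: (−1)^1·1.0000/(1)·0.6251^0·0.7806^2 = -0.609263
d^1_{0,0}(1.7911) = +0.390737 -0.609263 = -0.218526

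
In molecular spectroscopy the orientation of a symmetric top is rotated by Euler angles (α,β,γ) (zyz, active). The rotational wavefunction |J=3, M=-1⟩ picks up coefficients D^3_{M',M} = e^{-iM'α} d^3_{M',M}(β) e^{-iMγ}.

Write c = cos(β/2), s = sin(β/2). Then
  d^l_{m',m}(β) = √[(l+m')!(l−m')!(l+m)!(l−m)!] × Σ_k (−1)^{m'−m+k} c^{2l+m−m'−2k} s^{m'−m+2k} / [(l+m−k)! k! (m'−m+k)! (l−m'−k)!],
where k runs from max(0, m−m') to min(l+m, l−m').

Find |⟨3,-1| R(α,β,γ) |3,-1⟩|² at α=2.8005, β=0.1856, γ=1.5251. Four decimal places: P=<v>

D^3_{-1,-1}(2.8005,0.1856,1.5251) = e^{-i·-1·2.8005}·d^3_{-1,-1}(0.1856)·e^{-i·-1·1.5251}. Compute d first:
c=cos(0.1856/2)=0.995697, s=sin(0.1856/2)=0.092667; N=√[2·24·2·24]=48.000000
k: max(0,(-1)−(-1))=0 … min(3+(-1),3−(-1))=2
  k=0: (−1)^0·48.0000/(48)·0.9957^6·0.0927^0 = +0.974459
  k=1: (−1)^1·48.0000/(6)·0.9957^4·0.0927^2 = -0.067522
  k=2: (−1)^2·48.0000/(8)·0.9957^2·0.0927^4 = +0.000439
d^3_{-1,-1}(0.1856) = +0.974459 -0.067522 +0.000439 = +0.907375
|D^3_{-1,-1}|² = |d^3_{-1,-1}(β)|² = (+0.907375)² = 0.823330 (the z-rotation phases have unit modulus)

P=0.8233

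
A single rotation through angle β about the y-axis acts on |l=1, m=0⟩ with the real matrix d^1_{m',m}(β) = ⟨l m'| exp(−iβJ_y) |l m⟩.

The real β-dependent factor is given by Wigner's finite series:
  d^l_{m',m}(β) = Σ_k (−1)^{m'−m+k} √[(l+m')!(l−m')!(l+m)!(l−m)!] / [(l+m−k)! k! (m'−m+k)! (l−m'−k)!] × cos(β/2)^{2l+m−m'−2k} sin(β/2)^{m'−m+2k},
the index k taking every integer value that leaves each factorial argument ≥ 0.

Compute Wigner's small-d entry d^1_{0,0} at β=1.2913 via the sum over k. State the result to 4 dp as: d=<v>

d^1_{0,0}(β=1.2913) via Wigner's sum:
c=cos(1.2913/2)=0.798709, s=sin(1.2913/2)=0.601718; N=√[1·1·1·1]=1.000000
k: max(0,(0)−(0))=0 … min(1+(0),1−(0))=1
  k=0: (−1)^0·1.0000/(1)·0.7987^2·0.6017^0 = +0.637936
  k=1: (−1)^1·1.0000/(1)·0.7987^0·0.6017^2 = -0.362064
d^1_{0,0}(1.2913) = +0.637936 -0.362064 = +0.275872

d=0.2759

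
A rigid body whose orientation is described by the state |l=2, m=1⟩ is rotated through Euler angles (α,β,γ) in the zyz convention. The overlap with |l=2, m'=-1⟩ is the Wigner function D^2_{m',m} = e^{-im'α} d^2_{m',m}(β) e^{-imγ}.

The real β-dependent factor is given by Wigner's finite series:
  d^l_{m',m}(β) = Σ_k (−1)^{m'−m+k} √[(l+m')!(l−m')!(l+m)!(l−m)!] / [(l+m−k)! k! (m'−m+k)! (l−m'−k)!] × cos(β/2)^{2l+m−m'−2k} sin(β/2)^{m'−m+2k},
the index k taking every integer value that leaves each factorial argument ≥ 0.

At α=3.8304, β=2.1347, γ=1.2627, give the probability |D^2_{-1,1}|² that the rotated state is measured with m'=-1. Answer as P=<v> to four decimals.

D^2_{-1,1}(3.8304,2.1347,1.2627) = e^{-i·-1·3.8304}·d^2_{-1,1}(2.1347)·e^{-i·1·1.2627}. Compute d first:
c=cos(2.1347/2)=0.482447, s=sin(2.1347/2)=0.875925; N=√[1·6·6·1]=6.000000
The bounds max(0,m−m')=2 and min(l+m,l−m')=3 give 2 terms
  k=2: (−1)^0·6.0000/(2)·0.4824^2·0.8759^2 = +0.535741
  k=3: (−1)^1·6.0000/(6)·0.4824^0·0.8759^4 = -0.588665
d^2_{-1,1}(2.1347) = +0.535741 -0.588665 = -0.052924
|D^2_{-1,1}|² = |d^2_{-1,1}(β)|² = (-0.052924)² = 0.002801 (the z-rotation phases have unit modulus)

P=0.0028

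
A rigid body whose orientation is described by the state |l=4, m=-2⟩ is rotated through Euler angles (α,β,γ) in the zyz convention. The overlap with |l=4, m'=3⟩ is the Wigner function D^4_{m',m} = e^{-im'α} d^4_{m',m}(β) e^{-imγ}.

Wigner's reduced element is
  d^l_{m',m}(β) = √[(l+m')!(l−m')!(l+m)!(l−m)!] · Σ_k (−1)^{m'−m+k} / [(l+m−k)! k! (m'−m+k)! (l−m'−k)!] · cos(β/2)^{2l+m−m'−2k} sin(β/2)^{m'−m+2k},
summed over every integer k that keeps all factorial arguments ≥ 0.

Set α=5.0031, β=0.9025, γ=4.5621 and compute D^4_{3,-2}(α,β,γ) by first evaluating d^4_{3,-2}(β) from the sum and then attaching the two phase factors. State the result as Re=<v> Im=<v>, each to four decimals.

First d^4_{3,-2}(β=0.9025), then the phase factors e^{-i(3)α} and e^{-i(-2)γ}:
c=cos(0.9025/2)=0.899903, s=sin(0.9025/2)=0.436091; N=√[5040·1·2·720]=2693.993318
Admissible k: 0..1 (factorial args all ≥0)
  k=0: (−1)^5·2693.9933/(240)·0.8999^3·0.4361^5 = -0.129020
  k=1: (−1)^6·2693.9933/(720)·0.8999^1·0.4361^7 = +0.010099
d^4_{3,-2}(0.9025) = -0.129020 +0.010099 = -0.118920
Phases: e^{-i·(3)·5.0031}=-0.765703-0.643195i, e^{-i·(-2)·4.5621}=-0.955166+0.296072i ⇒ D=-0.109621-0.046100i

Re=-0.1096 Im=-0.0461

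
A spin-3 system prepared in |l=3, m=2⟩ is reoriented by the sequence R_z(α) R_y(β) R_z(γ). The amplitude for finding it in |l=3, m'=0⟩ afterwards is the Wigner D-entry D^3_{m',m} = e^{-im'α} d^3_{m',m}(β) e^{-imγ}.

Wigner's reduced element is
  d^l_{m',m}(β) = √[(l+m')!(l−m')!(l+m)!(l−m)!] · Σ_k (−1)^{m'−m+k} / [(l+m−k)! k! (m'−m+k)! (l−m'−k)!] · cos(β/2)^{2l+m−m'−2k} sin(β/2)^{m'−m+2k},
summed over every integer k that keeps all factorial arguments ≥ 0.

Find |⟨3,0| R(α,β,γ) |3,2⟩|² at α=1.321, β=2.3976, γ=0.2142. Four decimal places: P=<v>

Split into d^3_{0,2}(β=2.3976) × two z-phases.
c=cos(2.3976/2)=0.363476, s=sin(2.3976/2)=0.931604; N=√[6·6·120·1]=65.726707
Admissible k: 2..3 (factorial args all ≥0)
  k=2: (−1)^0·65.7267/(12)·0.3635^4·0.9316^2 = +0.082971
  k=3: (−1)^1·65.7267/(12)·0.3635^2·0.9316^4 = -0.545050
d^3_{0,2}(2.3976) = +0.082971 -0.545050 = -0.462079
|D^3_{0,2}|² = |d^3_{0,2}(β)|² = (-0.462079)² = 0.213517 (the z-rotation phases have unit modulus)

P=0.2135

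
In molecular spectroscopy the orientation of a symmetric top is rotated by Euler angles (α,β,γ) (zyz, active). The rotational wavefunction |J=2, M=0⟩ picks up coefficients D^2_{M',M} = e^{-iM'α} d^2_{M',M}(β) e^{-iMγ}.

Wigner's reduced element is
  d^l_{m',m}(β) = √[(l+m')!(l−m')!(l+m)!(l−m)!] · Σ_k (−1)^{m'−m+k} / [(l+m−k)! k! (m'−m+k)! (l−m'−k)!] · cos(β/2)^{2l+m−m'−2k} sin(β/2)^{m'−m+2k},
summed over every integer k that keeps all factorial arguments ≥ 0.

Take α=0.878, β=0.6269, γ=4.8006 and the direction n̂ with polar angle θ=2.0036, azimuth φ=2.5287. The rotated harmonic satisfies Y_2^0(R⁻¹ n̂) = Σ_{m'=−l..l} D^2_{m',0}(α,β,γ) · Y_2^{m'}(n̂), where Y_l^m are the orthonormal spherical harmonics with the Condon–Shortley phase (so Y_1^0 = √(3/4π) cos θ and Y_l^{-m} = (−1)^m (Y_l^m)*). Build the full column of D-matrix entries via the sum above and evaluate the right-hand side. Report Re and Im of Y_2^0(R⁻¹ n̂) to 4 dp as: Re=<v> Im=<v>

Re=-0.1772 Im=0.0000

Need the full column D^2_{m',0} for m'=−2..2 at α=0.878, β=0.6269, γ=4.8006.
cos(β/2)=0.951275, sin(β/2)=0.308342
d^2_{-2,0}: single k=2 term ⇒ +0.210744;  D = -0.038808+0.207140i
d^2_{-1,0}: k∈[1..2] ⇒ +0.650171 -0.068310 = +0.581862;  D = +0.371630+0.447721i
d^2_{0,0}: k∈[0..2] ⇒ +0.818889 -0.344143 +0.009039 = +0.483785;  D = +0.483785+0.000000i
d^2_{1,0}: k∈[0..1] ⇒ -0.650171 +0.068310 = -0.581862;  D = -0.371630+0.447721i
d^2_{2,0}: single k=0 term ⇒ +0.210744;  D = -0.038808-0.207140i
Y_2^{m'}(θ=2.0036,φ=2.5287) and Σ D·Y over m':
  (-0.0388+0.2071i)·(+0.1077+0.2996i)  (+0.3716+0.4477i)·(+0.2406+0.1692i)  (+0.4838+0.0000i)·(-0.1489+0.0000i)  (-0.3716+0.4477i)·(-0.2406+0.1692i)  (-0.0388-0.2071i)·(+0.1077-0.2996i)
Y_2^0(R⁻¹ n̂) = -0.177197-0.000000i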